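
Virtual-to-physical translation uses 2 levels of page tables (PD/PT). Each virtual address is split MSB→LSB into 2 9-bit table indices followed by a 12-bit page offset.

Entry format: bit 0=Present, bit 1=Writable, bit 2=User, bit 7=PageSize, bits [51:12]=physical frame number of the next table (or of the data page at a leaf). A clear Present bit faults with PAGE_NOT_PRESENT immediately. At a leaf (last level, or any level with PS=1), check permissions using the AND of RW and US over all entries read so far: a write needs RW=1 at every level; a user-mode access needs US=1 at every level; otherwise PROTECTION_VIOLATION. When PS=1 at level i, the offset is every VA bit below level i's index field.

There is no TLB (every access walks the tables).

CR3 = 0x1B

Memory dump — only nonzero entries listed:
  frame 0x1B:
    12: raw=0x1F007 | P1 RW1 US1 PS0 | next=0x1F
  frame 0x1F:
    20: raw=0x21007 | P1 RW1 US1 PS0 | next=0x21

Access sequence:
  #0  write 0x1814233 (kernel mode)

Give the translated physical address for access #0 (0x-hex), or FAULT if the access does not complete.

Trace:
#0 VA=0x1814233 (w,kernel):
  L0 @0x1B[12] → 0x1F007  P=1,RW=1,US=1,PS=0
  L1 @0x1F[20] → 0x21007  P=1,RW=1,US=1,PS=0
  → PA=0x21233  (2 entries read)

Access #0 PA: 0x21233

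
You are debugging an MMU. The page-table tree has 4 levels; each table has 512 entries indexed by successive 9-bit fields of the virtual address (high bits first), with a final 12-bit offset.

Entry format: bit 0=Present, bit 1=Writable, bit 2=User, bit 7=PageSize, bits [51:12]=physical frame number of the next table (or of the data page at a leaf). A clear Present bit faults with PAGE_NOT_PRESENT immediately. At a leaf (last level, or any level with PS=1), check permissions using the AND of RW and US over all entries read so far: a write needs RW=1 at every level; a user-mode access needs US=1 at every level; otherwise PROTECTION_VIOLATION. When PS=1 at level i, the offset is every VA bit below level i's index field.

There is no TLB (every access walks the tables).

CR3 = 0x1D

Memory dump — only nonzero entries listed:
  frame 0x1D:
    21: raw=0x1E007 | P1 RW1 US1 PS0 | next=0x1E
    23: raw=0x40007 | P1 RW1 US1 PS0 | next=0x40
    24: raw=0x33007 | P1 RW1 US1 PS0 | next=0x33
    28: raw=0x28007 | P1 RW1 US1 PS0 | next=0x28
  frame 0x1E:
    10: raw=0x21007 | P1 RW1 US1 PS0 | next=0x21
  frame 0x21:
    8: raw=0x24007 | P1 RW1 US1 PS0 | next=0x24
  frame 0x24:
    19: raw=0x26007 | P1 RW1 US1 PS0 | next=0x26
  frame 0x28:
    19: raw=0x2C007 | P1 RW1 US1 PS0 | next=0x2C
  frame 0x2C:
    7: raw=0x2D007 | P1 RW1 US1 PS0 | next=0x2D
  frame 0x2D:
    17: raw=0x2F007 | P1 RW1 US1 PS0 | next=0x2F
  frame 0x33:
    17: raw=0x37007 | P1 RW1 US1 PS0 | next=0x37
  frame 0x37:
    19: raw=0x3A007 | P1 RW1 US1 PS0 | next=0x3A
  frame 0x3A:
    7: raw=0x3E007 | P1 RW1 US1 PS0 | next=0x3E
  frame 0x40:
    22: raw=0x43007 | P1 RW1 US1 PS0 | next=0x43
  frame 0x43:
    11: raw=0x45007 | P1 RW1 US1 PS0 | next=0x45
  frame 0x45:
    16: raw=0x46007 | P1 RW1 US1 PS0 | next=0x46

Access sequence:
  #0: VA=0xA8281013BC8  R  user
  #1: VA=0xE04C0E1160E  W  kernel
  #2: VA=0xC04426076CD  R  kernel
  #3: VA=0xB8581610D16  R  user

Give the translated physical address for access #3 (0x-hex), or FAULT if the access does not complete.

Per-access translation:
#0 VA=0xA8281013BC8 (r,user):
  L0: frame=0x1D idx=21 entry=0x1E007 [P=1 RW=1 US=1 PS=0]
  L1: frame=0x1E idx=10 entry=0x21007 [P=1 RW=1 US=1 PS=0]
  L2: frame=0x21 idx=8 entry=0x24007 [P=1 RW=1 US=1 PS=0]
  L3: frame=0x24 idx=19 entry=0x26007 [P=1 RW=1 US=1 PS=0]
  ⇒ phys 0x26BC8  [4 reads]
#1 VA=0xE04C0E1160E (w,kernel):
  L0: frame=0x1D idx=28 entry=0x28007 [P=1 RW=1 US=1 PS=0]
  L1: frame=0x28 idx=19 entry=0x2C007 [P=1 RW=1 US=1 PS=0]
  L2: frame=0x2C idx=7 entry=0x2D007 [P=1 RW=1 US=1 PS=0]
  L3: frame=0x2D idx=17 entry=0x2F007 [P=1 RW=1 US=1 PS=0]
  ⇒ phys 0x2F60E  [4 reads]
#2 VA=0xC04426076CD (r,kernel):
  L0: frame=0x1D idx=24 entry=0x33007 [P=1 RW=1 US=1 PS=0]
  L1: frame=0x33 idx=17 entry=0x37007 [P=1 RW=1 US=1 PS=0]
  L2: frame=0x37 idx=19 entry=0x3A007 [P=1 RW=1 US=1 PS=0]
  L3: frame=0x3A idx=7 entry=0x3E007 [P=1 RW=1 US=1 PS=0]
  ⇒ phys 0x3E6CD  [4 reads]
#3 VA=0xB8581610D16 (r,user):
  L0: frame=0x1D idx=23 entry=0x40007 [P=1 RW=1 US=1 PS=0]
  L1: frame=0x40 idx=22 entry=0x43007 [P=1 RW=1 US=1 PS=0]
  L2: frame=0x43 idx=11 entry=0x45007 [P=1 RW=1 US=1 PS=0]
  L3: frame=0x45 idx=16 entry=0x46007 [P=1 RW=1 US=1 PS=0]
  ⇒ phys 0x46D16  [4 reads]

Access #3 PA: 0x46D16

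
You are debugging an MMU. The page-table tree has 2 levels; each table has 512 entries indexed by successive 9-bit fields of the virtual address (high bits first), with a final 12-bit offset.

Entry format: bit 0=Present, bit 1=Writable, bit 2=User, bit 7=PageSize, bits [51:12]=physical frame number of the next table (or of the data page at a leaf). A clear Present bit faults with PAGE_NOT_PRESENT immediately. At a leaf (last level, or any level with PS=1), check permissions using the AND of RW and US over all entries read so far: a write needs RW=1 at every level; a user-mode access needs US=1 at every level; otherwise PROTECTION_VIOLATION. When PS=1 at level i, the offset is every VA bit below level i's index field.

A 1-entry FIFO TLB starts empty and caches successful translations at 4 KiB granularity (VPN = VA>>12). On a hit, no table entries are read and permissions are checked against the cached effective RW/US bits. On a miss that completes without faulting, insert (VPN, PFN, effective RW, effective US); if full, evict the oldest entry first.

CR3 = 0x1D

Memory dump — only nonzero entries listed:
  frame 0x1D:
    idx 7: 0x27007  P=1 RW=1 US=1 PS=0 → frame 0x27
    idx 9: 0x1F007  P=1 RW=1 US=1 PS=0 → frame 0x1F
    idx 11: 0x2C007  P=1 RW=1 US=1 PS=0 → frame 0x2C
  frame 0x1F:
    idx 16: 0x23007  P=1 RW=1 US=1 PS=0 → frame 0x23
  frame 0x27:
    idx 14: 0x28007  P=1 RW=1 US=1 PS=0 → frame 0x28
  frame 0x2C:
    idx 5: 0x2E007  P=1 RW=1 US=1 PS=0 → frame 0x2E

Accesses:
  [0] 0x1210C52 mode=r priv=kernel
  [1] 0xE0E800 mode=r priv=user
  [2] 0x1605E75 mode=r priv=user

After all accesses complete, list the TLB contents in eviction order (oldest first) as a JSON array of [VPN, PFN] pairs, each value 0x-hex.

Walk each access:
#0 VA=0x1210C52 (r,kernel):
  lvl0: tbl 0x1D, slot 9 ⇒ 0x1F007 (P1/RW1/US1/PS0)
  lvl1: tbl 0x1F, slot 16 ⇒ 0x23007 (P1/RW1/US1/PS0)
  ⇒ phys 0x23C52  [2 reads]
#1 VA=0xE0E800 (r,user):
  lvl0: tbl 0x1D, slot 7 ⇒ 0x27007 (P1/RW1/US1/PS0)
  lvl1: tbl 0x27, slot 14 ⇒ 0x28007 (P1/RW1/US1/PS0)
  ⇒ phys 0x28800  [2 reads]
#2 VA=0x1605E75 (r,user):
  lvl0: tbl 0x1D, slot 11 ⇒ 0x2C007 (P1/RW1/US1/PS0)
  lvl1: tbl 0x2C, slot 5 ⇒ 0x2E007 (P1/RW1/US1/PS0)
  ⇒ phys 0x2EE75  [2 reads]

TLB: [["0x1605", "0x2E"]]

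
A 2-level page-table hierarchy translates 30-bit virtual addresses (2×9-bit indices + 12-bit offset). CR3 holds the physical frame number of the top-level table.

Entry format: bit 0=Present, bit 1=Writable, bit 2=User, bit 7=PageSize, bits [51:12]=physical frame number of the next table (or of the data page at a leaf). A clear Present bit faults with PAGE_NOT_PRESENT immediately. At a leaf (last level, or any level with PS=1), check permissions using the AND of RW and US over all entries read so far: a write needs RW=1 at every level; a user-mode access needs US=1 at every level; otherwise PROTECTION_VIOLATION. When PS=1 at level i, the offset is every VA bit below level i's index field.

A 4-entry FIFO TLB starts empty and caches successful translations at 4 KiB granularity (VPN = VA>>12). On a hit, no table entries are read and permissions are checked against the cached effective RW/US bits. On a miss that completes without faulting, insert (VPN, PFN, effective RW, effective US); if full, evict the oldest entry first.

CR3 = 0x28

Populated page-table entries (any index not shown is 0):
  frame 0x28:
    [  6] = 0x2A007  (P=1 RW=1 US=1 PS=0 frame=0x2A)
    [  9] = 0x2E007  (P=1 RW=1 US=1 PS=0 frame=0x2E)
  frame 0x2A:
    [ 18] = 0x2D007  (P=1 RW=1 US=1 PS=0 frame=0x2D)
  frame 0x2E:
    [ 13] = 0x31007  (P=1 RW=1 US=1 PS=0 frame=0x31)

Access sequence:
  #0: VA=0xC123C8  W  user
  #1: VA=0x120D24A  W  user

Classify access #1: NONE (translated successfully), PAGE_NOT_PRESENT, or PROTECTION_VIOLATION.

Trace:
#0 VA=0xC123C8 (w,user):
  L0: frame=0x28 idx=6 entry=0x2A007 [P=1 RW=1 US=1 PS=0]
  L1: frame=0x2A idx=18 entry=0x2D007 [P=1 RW=1 US=1 PS=0]
  → PA=0x2D3C8  (2 entries read)
#1 VA=0x120D24A (w,user):
  L0: frame=0x28 idx=9 entry=0x2E007 [P=1 RW=1 US=1 PS=0]
  L1: frame=0x2E idx=13 entry=0x31007 [P=1 RW=1 US=1 PS=0]
  → PA=0x3124A  (2 entries read)

Access #1 fault: NONE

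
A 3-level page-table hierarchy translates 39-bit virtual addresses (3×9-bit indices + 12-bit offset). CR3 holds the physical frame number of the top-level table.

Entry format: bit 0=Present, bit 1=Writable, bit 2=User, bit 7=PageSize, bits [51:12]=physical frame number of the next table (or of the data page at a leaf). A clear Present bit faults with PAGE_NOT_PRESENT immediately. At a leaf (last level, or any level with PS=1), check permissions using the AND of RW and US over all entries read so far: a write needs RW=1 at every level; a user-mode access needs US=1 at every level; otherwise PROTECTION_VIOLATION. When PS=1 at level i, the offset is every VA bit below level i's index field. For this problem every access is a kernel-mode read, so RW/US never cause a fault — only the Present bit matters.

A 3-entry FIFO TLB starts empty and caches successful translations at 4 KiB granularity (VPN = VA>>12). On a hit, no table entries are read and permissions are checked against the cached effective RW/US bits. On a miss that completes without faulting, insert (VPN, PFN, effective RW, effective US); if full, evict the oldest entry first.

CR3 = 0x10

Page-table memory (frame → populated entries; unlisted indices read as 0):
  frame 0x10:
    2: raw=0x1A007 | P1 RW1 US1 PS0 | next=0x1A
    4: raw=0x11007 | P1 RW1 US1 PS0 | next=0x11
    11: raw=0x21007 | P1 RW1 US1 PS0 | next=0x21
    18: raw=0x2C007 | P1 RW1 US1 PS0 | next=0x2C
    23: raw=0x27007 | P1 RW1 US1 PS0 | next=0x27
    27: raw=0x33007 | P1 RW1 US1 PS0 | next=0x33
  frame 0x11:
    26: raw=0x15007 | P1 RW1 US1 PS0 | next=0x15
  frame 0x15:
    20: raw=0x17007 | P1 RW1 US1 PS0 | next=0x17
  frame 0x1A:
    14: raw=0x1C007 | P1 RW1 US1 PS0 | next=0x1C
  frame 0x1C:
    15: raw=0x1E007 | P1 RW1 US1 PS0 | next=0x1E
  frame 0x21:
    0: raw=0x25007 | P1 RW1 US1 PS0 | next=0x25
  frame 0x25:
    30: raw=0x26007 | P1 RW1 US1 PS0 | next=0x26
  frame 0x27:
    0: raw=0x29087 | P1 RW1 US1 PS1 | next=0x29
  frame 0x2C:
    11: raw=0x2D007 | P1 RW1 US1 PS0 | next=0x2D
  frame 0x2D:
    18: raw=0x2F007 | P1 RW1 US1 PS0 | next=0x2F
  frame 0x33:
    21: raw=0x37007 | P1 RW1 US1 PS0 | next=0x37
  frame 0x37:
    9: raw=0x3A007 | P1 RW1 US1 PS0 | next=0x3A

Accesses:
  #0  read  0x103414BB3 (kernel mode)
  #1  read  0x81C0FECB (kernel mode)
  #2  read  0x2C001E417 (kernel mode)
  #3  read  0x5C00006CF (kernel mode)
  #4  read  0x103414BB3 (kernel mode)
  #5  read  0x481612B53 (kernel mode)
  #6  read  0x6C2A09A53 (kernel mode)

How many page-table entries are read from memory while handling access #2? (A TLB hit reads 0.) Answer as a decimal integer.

Trace:
#0 VA=0x103414BB3 (r,kernel):
  [0] read 0x10 idx=4: raw=0x11007 flags P=1 W=1 U=1 S=0
  [1] read 0x11 idx=26: raw=0x15007 flags P=1 W=1 U=1 S=0
  [2] read 0x15 idx=20: raw=0x17007 flags P=1 W=1 U=1 S=0
  → PA=0x17BB3  (3 entries read)
#1 VA=0x81C0FECB (r,kernel):
  [0] read 0x10 idx=2: raw=0x1A007 flags P=1 W=1 U=1 S=0
  [1] read 0x1A idx=14: raw=0x1C007 flags P=1 W=1 U=1 S=0
  [2] read 0x1C idx=15: raw=0x1E007 flags P=1 W=1 U=1 S=0
  → PA=0x1EECB  (3 entries read)
#2 VA=0x2C001E417 (r,kernel):
  [0] read 0x10 idx=11: raw=0x21007 flags P=1 W=1 U=1 S=0
  [1] read 0x21 idx=0: raw=0x25007 flags P=1 W=1 U=1 S=0
  [2] read 0x25 idx=30: raw=0x26007 flags P=1 W=1 U=1 S=0
  → PA=0x26417  (3 entries read)
#3 VA=0x5C00006CF (r,kernel):
  [0] read 0x10 idx=23: raw=0x27007 flags P=1 W=1 U=1 S=0
  [1] read 0x27 idx=0: raw=0x29087 flags P=1 W=1 U=1 S=1
  → PA=0x296CF (huge @L1)  (2 entries read)
#4 VA=0x103414BB3 (r,kernel):
  [0] read 0x10 idx=4: raw=0x11007 flags P=1 W=1 U=1 S=0
  [1] read 0x11 idx=26: raw=0x15007 flags P=1 W=1 U=1 S=0
  [2] read 0x15 idx=20: raw=0x17007 flags P=1 W=1 U=1 S=0
  → PA=0x17BB3  (3 entries read)
#5 VA=0x481612B53 (r,kernel):
  [0] read 0x10 idx=18: raw=0x2C007 flags P=1 W=1 U=1 S=0
  [1] read 0x2C idx=11: raw=0x2D007 flags P=1 W=1 U=1 S=0
  [2] read 0x2D idx=18: raw=0x2F007 flags P=1 W=1 U=1 S=0
  → PA=0x2FB53  (3 entries read)
#6 VA=0x6C2A09A53 (r,kernel):
  [0] read 0x10 idx=27: raw=0x33007 flags P=1 W=1 U=1 S=0
  [1] read 0x33 idx=21: raw=0x37007 flags P=1 W=1 U=1 S=0
  [2] read 0x37 idx=9: raw=0x3A007 flags P=1 W=1 U=1 S=0
  → PA=0x3AA53  (3 entries read)

Entries read for #2: 3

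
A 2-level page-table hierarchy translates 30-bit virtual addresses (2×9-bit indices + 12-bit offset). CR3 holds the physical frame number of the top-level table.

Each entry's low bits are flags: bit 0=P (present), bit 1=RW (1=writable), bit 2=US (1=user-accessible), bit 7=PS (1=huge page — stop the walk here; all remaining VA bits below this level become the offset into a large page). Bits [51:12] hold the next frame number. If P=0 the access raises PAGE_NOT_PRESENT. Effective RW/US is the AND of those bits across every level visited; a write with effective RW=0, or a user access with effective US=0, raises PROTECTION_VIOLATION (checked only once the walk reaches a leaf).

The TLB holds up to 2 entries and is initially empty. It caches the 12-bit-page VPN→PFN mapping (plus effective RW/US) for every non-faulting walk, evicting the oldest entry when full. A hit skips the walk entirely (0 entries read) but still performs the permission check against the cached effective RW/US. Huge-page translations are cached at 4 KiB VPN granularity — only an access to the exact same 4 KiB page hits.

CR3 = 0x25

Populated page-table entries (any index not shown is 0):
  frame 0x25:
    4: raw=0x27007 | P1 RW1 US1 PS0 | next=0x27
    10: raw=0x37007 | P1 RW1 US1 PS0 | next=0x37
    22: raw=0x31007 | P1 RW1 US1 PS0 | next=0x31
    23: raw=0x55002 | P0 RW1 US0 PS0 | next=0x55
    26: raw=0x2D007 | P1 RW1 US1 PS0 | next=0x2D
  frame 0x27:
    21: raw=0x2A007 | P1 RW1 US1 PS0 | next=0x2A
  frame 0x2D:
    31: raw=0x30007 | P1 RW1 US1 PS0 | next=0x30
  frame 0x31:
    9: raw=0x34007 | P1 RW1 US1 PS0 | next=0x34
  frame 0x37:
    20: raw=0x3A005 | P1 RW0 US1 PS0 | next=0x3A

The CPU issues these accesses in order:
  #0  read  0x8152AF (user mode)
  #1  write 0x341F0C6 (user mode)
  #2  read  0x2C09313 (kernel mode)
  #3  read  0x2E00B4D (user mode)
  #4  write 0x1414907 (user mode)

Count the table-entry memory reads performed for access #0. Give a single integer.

Trace:
#0 VA=0x8152AF (r,user):
  L0 @0x25[4] → 0x27007  P=1,RW=1,US=1,PS=0
  L1 @0x27[21] → 0x2A007  P=1,RW=1,US=1,PS=0
  ✓ 0x2A2AF  — 2 lookups
#1 VA=0x341F0C6 (w,user):
  L0 @0x25[26] → 0x2D007  P=1,RW=1,US=1,PS=0
  L1 @0x2D[31] → 0x30007  P=1,RW=1,US=1,PS=0
  ✓ 0x300C6  — 2 lookups
#2 VA=0x2C09313 (r,kernel):
  L0 @0x25[22] → 0x31007  P=1,RW=1,US=1,PS=0
  L1 @0x31[9] → 0x34007  P=1,RW=1,US=1,PS=0
  ✓ 0x34313  — 2 lookups
#3 VA=0x2E00B4D (r,user):
  L0 @0x25[23] → 0x55002  P=0,RW=1,US=0,PS=0
  ⇒ fault: PAGE_NOT_PRESENT  — 1 lookups
#4 VA=0x1414907 (w,user):
  L0 @0x25[10] → 0x37007  P=1,RW=1,US=1,PS=0
  L1 @0x37[20] → 0x3A005  P=1,RW=0,US=1,PS=0
  ⇒ fault: PROTECTION_VIOLATION  — 2 lookups

Entries read for #0: 2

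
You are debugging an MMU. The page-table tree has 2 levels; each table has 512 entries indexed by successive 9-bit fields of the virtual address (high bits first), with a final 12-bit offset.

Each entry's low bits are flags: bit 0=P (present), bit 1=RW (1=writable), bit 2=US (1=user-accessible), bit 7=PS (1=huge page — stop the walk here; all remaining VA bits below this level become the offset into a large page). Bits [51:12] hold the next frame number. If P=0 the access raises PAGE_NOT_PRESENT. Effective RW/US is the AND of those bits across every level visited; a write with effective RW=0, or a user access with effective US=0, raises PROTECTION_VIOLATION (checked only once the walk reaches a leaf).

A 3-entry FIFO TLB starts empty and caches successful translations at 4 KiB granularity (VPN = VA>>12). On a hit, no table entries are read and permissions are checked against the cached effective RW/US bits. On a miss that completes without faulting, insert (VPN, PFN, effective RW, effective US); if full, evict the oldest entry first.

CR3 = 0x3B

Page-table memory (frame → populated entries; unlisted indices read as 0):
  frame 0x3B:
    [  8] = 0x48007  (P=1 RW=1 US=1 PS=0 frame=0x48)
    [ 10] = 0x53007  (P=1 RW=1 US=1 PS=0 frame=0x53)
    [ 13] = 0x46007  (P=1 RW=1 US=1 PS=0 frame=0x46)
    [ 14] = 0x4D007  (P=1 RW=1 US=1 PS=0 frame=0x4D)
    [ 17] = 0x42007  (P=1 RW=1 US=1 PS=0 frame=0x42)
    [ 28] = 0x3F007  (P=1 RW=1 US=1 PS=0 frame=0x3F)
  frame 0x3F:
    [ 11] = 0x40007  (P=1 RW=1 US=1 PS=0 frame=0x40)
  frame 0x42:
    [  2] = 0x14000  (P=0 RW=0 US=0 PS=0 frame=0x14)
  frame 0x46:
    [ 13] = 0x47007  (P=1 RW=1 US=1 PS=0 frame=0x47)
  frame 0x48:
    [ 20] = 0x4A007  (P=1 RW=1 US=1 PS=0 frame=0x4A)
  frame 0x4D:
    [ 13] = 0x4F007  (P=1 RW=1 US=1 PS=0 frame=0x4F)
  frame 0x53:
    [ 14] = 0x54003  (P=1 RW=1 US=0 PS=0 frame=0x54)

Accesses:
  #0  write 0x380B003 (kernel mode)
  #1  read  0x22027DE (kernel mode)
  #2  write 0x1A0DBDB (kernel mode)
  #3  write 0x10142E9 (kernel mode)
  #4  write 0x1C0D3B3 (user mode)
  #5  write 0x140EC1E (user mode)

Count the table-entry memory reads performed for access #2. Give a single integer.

Walk each access:
#0 VA=0x380B003 (w,kernel):
  lvl0: tbl 0x3B, slot 28 ⇒ 0x3F007 (P1/RW1/US1/PS0)
  lvl1: tbl 0x3F, slot 11 ⇒ 0x40007 (P1/RW1/US1/PS0)
  ✓ 0x40003  — 2 lookups
#1 VA=0x22027DE (r,kernel):
  lvl0: tbl 0x3B, slot 17 ⇒ 0x42007 (P1/RW1/US1/PS0)
  lvl1: tbl 0x42, slot 2 ⇒ 0x14000 (P0/RW0/US0/PS0)
  ⇒ fault: PAGE_NOT_PRESENT  — 2 lookups
#2 VA=0x1A0DBDB (w,kernel):
  lvl0: tbl 0x3B, slot 13 ⇒ 0x46007 (P1/RW1/US1/PS0)
  lvl1: tbl 0x46, slot 13 ⇒ 0x47007 (P1/RW1/US1/PS0)
  ✓ 0x47BDB  — 2 lookups
#3 VA=0x10142E9 (w,kernel):
  lvl0: tbl 0x3B, slot 8 ⇒ 0x48007 (P1/RW1/US1/PS0)
  lvl1: tbl 0x48, slot 20 ⇒ 0x4A007 (P1/RW1/US1/PS0)
  ✓ 0x4A2E9  — 2 lookups
#4 VA=0x1C0D3B3 (w,user):
  lvl0: tbl 0x3B, slot 14 ⇒ 0x4D007 (P1/RW1/US1/PS0)
  lvl1: tbl 0x4D, slot 13 ⇒ 0x4F007 (P1/RW1/US1/PS0)
  ✓ 0x4F3B3  — 2 lookups
#5 VA=0x140EC1E (w,user):
  lvl0: tbl 0x3B, slot 10 ⇒ 0x53007 (P1/RW1/US1/PS0)
  lvl1: tbl 0x53, slot 14 ⇒ 0x54003 (P1/RW1/US0/PS0)
  ⇒ fault: PROTECTION_VIOLATION  — 2 lookups

Entries read for #2: 2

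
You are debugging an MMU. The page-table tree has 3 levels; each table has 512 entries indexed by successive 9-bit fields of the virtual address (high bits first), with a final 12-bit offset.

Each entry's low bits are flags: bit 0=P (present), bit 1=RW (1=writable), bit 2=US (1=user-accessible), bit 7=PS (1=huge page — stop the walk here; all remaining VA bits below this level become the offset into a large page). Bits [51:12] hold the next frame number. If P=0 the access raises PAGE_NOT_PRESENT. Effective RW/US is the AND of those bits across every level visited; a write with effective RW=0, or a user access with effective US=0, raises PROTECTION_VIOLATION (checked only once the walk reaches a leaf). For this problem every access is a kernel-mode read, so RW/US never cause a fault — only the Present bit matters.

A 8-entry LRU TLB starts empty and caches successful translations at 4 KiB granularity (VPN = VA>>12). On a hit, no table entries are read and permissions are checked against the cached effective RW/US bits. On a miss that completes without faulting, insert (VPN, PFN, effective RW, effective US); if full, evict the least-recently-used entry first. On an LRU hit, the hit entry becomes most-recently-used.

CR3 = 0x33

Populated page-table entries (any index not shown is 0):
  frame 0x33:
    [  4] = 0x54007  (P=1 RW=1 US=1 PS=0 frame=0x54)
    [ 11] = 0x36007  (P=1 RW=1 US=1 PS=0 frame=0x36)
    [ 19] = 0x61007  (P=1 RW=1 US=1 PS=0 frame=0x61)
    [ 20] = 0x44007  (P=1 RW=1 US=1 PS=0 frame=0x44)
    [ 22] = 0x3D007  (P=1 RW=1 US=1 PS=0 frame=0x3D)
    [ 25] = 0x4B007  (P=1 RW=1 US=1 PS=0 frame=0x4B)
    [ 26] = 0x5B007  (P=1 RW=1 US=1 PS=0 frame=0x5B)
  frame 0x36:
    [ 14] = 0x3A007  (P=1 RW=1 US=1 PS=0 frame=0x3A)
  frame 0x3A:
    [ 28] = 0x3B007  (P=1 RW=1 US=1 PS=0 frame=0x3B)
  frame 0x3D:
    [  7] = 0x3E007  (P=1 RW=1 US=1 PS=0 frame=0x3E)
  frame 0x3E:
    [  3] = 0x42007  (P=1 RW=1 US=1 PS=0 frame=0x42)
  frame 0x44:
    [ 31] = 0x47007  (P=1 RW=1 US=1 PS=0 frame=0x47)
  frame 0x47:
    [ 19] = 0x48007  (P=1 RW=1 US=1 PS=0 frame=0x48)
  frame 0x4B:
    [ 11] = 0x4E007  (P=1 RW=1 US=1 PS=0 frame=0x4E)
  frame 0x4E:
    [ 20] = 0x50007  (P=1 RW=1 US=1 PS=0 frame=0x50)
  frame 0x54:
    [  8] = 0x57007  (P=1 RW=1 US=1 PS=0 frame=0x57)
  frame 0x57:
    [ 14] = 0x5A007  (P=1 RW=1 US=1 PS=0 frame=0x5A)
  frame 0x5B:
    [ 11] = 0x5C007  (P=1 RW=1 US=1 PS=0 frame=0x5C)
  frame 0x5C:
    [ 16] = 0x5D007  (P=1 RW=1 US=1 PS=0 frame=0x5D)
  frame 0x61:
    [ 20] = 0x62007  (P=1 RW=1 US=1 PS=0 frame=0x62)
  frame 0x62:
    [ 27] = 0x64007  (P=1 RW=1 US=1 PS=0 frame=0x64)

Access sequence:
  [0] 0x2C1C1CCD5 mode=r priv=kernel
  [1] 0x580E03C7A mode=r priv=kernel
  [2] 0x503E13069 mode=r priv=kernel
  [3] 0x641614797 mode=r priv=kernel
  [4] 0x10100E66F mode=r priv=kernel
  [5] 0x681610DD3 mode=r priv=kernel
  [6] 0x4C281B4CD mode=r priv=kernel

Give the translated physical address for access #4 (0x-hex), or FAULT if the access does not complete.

Per-access translation:
#0 VA=0x2C1C1CCD5 (r,kernel):
  lvl0: tbl 0x33, slot 11 ⇒ 0x36007 (P1/RW1/US1/PS0)
  lvl1: tbl 0x36, slot 14 ⇒ 0x3A007 (P1/RW1/US1/PS0)
  lvl2: tbl 0x3A, slot 28 ⇒ 0x3B007 (P1/RW1/US1/PS0)
  ✓ 0x3BCD5  — 3 lookups
#1 VA=0x580E03C7A (r,kernel):
  lvl0: tbl 0x33, slot 22 ⇒ 0x3D007 (P1/RW1/US1/PS0)
  lvl1: tbl 0x3D, slot 7 ⇒ 0x3E007 (P1/RW1/US1/PS0)
  lvl2: tbl 0x3E, slot 3 ⇒ 0x42007 (P1/RW1/US1/PS0)
  ✓ 0x42C7A  — 3 lookups
#2 VA=0x503E13069 (r,kernel):
  lvl0: tbl 0x33, slot 20 ⇒ 0x44007 (P1/RW1/US1/PS0)
  lvl1: tbl 0x44, slot 31 ⇒ 0x47007 (P1/RW1/US1/PS0)
  lvl2: tbl 0x47, slot 19 ⇒ 0x48007 (P1/RW1/US1/PS0)
  ✓ 0x48069  — 3 lookups
#3 VA=0x641614797 (r,kernel):
  lvl0: tbl 0x33, slot 25 ⇒ 0x4B007 (P1/RW1/US1/PS0)
  lvl1: tbl 0x4B, slot 11 ⇒ 0x4E007 (P1/RW1/US1/PS0)
  lvl2: tbl 0x4E, slot 20 ⇒ 0x50007 (P1/RW1/US1/PS0)
  ✓ 0x50797  — 3 lookups
#4 VA=0x10100E66F (r,kernel):
  lvl0: tbl 0x33, slot 4 ⇒ 0x54007 (P1/RW1/US1/PS0)
  lvl1: tbl 0x54, slot 8 ⇒ 0x57007 (P1/RW1/US1/PS0)
  lvl2: tbl 0x57, slot 14 ⇒ 0x5A007 (P1/RW1/US1/PS0)
  ✓ 0x5A66F  — 3 lookups
#5 VA=0x681610DD3 (r,kernel):
  lvl0: tbl 0x33, slot 26 ⇒ 0x5B007 (P1/RW1/US1/PS0)
  lvl1: tbl 0x5B, slot 11 ⇒ 0x5C007 (P1/RW1/US1/PS0)
  lvl2: tbl 0x5C, slot 16 ⇒ 0x5D007 (P1/RW1/US1/PS0)
  ✓ 0x5DDD3  — 3 lookups
#6 VA=0x4C281B4CD (r,kernel):
  lvl0: tbl 0x33, slot 19 ⇒ 0x61007 (P1/RW1/US1/PS0)
  lvl1: tbl 0x61, slot 20 ⇒ 0x62007 (P1/RW1/US1/PS0)
  lvl2: tbl 0x62, slot 27 ⇒ 0x64007 (P1/RW1/US1/PS0)
  ✓ 0x644CD  — 3 lookups

Access #4 PA: 0x5A66F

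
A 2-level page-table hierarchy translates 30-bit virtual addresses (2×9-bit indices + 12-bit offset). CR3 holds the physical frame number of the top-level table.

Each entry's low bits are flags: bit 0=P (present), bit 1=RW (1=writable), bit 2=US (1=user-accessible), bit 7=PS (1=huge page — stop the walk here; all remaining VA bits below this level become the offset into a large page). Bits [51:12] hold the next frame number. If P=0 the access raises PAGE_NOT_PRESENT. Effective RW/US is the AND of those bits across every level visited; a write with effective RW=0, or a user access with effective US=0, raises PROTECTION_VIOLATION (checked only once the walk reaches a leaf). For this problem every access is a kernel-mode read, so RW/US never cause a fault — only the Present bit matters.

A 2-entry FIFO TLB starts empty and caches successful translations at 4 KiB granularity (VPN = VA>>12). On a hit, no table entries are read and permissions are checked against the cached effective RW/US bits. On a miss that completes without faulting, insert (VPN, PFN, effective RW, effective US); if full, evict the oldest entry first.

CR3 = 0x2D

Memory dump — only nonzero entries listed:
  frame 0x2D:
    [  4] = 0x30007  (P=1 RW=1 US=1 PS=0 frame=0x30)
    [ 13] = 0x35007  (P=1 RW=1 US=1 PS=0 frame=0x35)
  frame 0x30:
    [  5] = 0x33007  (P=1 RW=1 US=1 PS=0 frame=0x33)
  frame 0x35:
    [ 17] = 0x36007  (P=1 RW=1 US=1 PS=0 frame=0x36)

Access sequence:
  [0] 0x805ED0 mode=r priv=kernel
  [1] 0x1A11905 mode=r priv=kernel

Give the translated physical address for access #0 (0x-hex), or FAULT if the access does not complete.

Trace:
#0 VA=0x805ED0 (r,kernel):
  L0: frame=0x2D idx=4 entry=0x30007 [P=1 RW=1 US=1 PS=0]
  L1: frame=0x30 idx=5 entry=0x33007 [P=1 RW=1 US=1 PS=0]
  ✓ 0x33ED0  — 2 lookups
#1 VA=0x1A11905 (r,kernel):
  L0: frame=0x2D idx=13 entry=0x35007 [P=1 RW=1 US=1 PS=0]
  L1: frame=0x35 idx=17 entry=0x36007 [P=1 RW=1 US=1 PS=0]
  ✓ 0x36905  — 2 lookups

Access #0 PA: 0x33ED0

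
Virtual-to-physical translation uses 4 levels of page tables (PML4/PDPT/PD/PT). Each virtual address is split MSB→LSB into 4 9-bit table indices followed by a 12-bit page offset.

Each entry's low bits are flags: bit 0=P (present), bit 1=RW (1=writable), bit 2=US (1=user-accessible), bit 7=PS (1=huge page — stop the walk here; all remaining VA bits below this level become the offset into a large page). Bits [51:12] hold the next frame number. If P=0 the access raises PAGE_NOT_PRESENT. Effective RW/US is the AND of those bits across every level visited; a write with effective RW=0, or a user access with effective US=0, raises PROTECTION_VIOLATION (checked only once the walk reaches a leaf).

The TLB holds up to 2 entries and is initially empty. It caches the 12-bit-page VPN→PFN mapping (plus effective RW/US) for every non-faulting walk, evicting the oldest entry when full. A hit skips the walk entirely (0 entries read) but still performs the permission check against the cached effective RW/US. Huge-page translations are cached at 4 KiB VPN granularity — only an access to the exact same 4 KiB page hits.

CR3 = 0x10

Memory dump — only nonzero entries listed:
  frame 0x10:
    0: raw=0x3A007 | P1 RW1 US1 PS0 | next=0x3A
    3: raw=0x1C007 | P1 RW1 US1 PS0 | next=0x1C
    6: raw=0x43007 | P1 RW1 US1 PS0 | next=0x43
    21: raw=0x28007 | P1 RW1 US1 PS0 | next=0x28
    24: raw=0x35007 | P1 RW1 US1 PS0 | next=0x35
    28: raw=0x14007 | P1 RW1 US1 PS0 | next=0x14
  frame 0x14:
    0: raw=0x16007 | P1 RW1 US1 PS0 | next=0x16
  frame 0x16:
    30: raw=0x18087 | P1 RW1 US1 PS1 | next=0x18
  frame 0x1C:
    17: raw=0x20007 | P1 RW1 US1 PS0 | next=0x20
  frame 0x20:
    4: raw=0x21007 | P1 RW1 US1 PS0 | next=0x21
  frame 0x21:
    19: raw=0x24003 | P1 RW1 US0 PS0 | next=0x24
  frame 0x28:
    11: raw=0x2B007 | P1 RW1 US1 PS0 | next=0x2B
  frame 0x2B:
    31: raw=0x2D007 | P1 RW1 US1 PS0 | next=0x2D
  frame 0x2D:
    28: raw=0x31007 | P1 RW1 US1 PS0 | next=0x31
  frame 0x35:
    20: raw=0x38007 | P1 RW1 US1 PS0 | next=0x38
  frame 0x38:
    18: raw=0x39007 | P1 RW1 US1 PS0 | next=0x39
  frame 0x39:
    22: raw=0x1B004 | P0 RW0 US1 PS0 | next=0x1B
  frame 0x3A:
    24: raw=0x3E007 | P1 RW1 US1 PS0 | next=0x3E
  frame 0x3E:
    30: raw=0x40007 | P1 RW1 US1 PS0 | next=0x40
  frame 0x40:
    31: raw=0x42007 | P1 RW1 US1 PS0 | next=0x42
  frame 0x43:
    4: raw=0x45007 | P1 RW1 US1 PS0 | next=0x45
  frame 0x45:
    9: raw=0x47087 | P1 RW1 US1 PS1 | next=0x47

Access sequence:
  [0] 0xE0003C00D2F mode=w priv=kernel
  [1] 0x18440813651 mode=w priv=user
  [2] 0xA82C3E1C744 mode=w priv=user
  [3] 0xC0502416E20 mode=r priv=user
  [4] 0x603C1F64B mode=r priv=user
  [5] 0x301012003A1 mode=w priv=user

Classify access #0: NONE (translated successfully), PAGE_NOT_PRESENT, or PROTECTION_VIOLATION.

Walk each access:
#0 VA=0xE0003C00D2F (w,kernel):
  lvl0: tbl 0x10, slot 28 ⇒ 0x14007 (P1/RW1/US1/PS0)
  lvl1: tbl 0x14, slot 0 ⇒ 0x16007 (P1/RW1/US1/PS0)
  lvl2: tbl 0x16, slot 30 ⇒ 0x18087 (P1/RW1/US1/PS1)
  ⇒ phys 0x18D2F (huge @L2)  [3 reads]
#1 VA=0x18440813651 (w,user):
  lvl0: tbl 0x10, slot 3 ⇒ 0x1C007 (P1/RW1/US1/PS0)
  lvl1: tbl 0x1C, slot 17 ⇒ 0x20007 (P1/RW1/US1/PS0)
  lvl2: tbl 0x20, slot 4 ⇒ 0x21007 (P1/RW1/US1/PS0)
  lvl3: tbl 0x21, slot 19 ⇒ 0x24003 (P1/RW1/US0/PS0)
  → PROTECTION_VIOLATION  (4 entries read)
#2 VA=0xA82C3E1C744 (w,user):
  lvl0: tbl 0x10, slot 21 ⇒ 0x28007 (P1/RW1/US1/PS0)
  lvl1: tbl 0x28, slot 11 ⇒ 0x2B007 (P1/RW1/US1/PS0)
  lvl2: tbl 0x2B, slot 31 ⇒ 0x2D007 (P1/RW1/US1/PS0)
  lvl3: tbl 0x2D, slot 28 ⇒ 0x31007 (P1/RW1/US1/PS0)
  ⇒ phys 0x31744  [4 reads]
#3 VA=0xC0502416E20 (r,user):
  lvl0: tbl 0x10, slot 24 ⇒ 0x35007 (P1/RW1/US1/PS0)
  lvl1: tbl 0x35, slot 20 ⇒ 0x38007 (P1/RW1/US1/PS0)
  lvl2: tbl 0x38, slot 18 ⇒ 0x39007 (P1/RW1/US1/PS0)
  lvl3: tbl 0x39, slot 22 ⇒ 0x1B004 (P0/RW0/US1/PS0)
  → PAGE_NOT_PRESENT  (4 entries read)
#4 VA=0x603C1F64B (r,user):
  lvl0: tbl 0x10, slot 0 ⇒ 0x3A007 (P1/RW1/US1/PS0)
  lvl1: tbl 0x3A, slot 24 ⇒ 0x3E007 (P1/RW1/US1/PS0)
  lvl2: tbl 0x3E, slot 30 ⇒ 0x40007 (P1/RW1/US1/PS0)
  lvl3: tbl 0x40, slot 31 ⇒ 0x42007 (P1/RW1/US1/PS0)
  ⇒ phys 0x4264B  [4 reads]
#5 VA=0x301012003A1 (w,user):
  lvl0: tbl 0x10, slot 6 ⇒ 0x43007 (P1/RW1/US1/PS0)
  lvl1: tbl 0x43, slot 4 ⇒ 0x45007 (P1/RW1/US1/PS0)
  lvl2: tbl 0x45, slot 9 ⇒ 0x47087 (P1/RW1/US1/PS1)
  ⇒ phys 0x473A1 (huge @L2)  [3 reads]

Access #0 fault: NONE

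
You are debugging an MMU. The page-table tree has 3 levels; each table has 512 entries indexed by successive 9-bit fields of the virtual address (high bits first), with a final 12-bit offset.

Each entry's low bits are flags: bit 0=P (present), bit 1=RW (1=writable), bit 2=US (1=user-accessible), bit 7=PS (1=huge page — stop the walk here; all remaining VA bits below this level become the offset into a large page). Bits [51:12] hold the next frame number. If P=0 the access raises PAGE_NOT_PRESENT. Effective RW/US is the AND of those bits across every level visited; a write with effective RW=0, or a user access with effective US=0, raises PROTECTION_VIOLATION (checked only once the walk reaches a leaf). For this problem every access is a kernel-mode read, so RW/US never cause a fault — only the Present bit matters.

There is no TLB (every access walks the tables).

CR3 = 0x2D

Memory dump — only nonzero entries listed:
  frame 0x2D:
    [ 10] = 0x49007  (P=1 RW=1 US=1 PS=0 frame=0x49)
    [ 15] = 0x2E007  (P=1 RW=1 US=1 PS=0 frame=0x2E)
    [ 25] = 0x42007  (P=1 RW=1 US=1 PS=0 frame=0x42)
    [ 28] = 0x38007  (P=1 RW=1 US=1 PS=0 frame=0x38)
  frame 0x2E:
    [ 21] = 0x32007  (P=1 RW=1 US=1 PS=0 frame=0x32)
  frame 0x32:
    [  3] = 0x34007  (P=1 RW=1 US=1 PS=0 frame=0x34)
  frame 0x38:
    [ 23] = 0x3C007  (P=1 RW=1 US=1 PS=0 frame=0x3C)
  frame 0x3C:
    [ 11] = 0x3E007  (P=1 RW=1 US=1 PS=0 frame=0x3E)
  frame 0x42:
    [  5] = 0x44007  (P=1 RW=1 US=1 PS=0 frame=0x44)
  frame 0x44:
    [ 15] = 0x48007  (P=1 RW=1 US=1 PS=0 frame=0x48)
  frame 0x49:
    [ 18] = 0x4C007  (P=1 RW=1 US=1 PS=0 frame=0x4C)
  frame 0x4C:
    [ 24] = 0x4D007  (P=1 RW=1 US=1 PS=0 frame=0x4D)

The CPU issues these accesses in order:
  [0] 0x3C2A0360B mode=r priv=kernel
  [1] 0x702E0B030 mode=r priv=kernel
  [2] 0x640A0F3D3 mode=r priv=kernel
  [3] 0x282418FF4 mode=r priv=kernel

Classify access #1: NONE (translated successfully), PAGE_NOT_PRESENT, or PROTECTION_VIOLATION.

Trace:
#0 VA=0x3C2A0360B (r,kernel):
  lvl0: tbl 0x2D, slot 15 ⇒ 0x2E007 (P1/RW1/US1/PS0)
  lvl1: tbl 0x2E, slot 21 ⇒ 0x32007 (P1/RW1/US1/PS0)
  lvl2: tbl 0x32, slot 3 ⇒ 0x34007 (P1/RW1/US1/PS0)
  ✓ 0x3460B  — 3 lookups
#1 VA=0x702E0B030 (r,kernel):
  lvl0: tbl 0x2D, slot 28 ⇒ 0x38007 (P1/RW1/US1/PS0)
  lvl1: tbl 0x38, slot 23 ⇒ 0x3C007 (P1/RW1/US1/PS0)
  lvl2: tbl 0x3C, slot 11 ⇒ 0x3E007 (P1/RW1/US1/PS0)
  ✓ 0x3E030  — 3 lookups
#2 VA=0x640A0F3D3 (r,kernel):
  lvl0: tbl 0x2D, slot 25 ⇒ 0x42007 (P1/RW1/US1/PS0)
  lvl1: tbl 0x42, slot 5 ⇒ 0x44007 (P1/RW1/US1/PS0)
  lvl2: tbl 0x44, slot 15 ⇒ 0x48007 (P1/RW1/US1/PS0)
  ✓ 0x483D3  — 3 lookups
#3 VA=0x282418FF4 (r,kernel):
  lvl0: tbl 0x2D, slot 10 ⇒ 0x49007 (P1/RW1/US1/PS0)
  lvl1: tbl 0x49, slot 18 ⇒ 0x4C007 (P1/RW1/US1/PS0)
  lvl2: tbl 0x4C, slot 24 ⇒ 0x4D007 (P1/RW1/US1/PS0)
  ✓ 0x4DFF4  — 3 lookups

Access #1 fault: NONE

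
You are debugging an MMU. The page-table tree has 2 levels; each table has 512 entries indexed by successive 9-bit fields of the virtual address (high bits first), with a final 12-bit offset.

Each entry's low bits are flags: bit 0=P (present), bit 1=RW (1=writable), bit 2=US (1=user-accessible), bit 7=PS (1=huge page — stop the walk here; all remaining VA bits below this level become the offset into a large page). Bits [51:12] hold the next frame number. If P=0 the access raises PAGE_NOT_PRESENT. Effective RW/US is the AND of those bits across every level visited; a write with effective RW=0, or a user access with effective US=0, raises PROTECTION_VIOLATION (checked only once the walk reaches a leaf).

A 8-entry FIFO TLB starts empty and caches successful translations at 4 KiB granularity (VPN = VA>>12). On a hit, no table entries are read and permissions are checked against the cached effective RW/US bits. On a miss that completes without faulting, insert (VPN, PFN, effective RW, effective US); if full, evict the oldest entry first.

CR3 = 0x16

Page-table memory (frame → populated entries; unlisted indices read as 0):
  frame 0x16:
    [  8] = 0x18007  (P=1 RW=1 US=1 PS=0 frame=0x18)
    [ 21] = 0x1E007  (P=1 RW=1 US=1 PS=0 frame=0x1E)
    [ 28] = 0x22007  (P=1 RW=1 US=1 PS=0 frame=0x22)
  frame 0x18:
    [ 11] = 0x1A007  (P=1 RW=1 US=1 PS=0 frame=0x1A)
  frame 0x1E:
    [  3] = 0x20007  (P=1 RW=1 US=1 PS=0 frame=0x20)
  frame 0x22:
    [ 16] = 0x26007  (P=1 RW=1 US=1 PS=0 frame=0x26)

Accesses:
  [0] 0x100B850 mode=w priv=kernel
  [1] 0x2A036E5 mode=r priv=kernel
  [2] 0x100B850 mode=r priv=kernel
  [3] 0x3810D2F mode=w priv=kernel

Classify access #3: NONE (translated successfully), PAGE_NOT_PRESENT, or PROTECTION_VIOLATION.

Walk each access:
#0 VA=0x100B850 (w,kernel):
  [0] read 0x16 idx=8: raw=0x18007 flags P=1 W=1 U=1 S=0
  [1] read 0x18 idx=11: raw=0x1A007 flags P=1 W=1 U=1 S=0
  ⇒ phys 0x1A850  [2 reads]
#1 VA=0x2A036E5 (r,kernel):
  [0] read 0x16 idx=21: raw=0x1E007 flags P=1 W=1 U=1 S=0
  [1] read 0x1E idx=3: raw=0x20007 flags P=1 W=1 U=1 S=0
  ⇒ phys 0x206E5  [2 reads]
#2 VA=0x100B850 (r,kernel):
  TLB hit vpn=0x100B → PA=0x1A850
#3 VA=0x3810D2F (w,kernel):
  [0] read 0x16 idx=28: raw=0x22007 flags P=1 W=1 U=1 S=0
  [1] read 0x22 idx=16: raw=0x26007 flags P=1 W=1 U=1 S=0
  ⇒ phys 0x26D2F  [2 reads]

Access #3 fault: NONE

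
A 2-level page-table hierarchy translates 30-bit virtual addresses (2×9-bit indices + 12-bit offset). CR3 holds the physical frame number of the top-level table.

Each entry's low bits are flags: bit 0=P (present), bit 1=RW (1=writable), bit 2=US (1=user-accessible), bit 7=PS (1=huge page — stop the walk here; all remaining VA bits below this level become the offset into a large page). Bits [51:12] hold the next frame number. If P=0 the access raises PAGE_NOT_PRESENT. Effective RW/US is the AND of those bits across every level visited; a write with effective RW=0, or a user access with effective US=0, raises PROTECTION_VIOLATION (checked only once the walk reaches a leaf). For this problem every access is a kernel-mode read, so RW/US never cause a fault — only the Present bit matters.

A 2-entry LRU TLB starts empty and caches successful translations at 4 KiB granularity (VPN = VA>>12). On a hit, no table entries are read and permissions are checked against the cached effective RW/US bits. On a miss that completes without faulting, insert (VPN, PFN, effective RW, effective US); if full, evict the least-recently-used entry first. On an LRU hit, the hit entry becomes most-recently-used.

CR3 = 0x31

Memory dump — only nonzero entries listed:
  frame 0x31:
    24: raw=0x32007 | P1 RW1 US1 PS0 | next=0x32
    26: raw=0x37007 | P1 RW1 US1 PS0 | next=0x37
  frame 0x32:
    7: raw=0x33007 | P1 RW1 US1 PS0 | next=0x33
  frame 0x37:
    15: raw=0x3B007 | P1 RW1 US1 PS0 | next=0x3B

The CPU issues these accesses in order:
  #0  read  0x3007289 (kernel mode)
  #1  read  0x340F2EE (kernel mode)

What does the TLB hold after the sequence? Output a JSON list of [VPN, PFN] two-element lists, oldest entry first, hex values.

Per-access translation:
#0 VA=0x3007289 (r,kernel):
  L0 @0x31[24] → 0x32007  P=1,RW=1,US=1,PS=0
  L1 @0x32[7] → 0x33007  P=1,RW=1,US=1,PS=0
  ✓ 0x33289  — 2 lookups
#1 VA=0x340F2EE (r,kernel):
  L0 @0x31[26] → 0x37007  P=1,RW=1,US=1,PS=0
  L1 @0x37[15] → 0x3B007  P=1,RW=1,US=1,PS=0
  ✓ 0x3B2EE  — 2 lookups

TLB: [["0x3007", "0x33"], ["0x340F", "0x3B"]]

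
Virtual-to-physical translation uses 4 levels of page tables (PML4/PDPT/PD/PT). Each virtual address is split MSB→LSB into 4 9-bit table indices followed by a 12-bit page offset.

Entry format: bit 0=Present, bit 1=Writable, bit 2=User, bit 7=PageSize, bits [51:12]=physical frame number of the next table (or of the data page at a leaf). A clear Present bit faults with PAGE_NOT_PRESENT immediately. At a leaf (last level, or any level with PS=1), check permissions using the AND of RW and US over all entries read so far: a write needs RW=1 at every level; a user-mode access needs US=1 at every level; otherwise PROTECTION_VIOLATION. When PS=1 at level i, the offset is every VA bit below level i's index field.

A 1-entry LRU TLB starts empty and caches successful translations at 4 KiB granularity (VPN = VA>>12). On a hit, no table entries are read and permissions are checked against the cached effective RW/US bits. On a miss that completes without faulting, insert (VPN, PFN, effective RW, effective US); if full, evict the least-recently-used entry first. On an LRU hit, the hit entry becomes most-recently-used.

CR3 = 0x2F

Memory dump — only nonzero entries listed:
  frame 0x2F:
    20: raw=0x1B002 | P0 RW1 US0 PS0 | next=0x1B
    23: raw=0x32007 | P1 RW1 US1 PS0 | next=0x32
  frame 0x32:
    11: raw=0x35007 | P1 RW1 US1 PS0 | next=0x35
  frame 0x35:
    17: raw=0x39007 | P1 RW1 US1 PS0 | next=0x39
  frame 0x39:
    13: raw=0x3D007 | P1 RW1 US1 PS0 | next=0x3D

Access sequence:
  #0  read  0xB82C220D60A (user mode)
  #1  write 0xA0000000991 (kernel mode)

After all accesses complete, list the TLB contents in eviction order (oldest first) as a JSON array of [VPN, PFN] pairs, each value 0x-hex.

Walk each access:
#0 VA=0xB82C220D60A (r,user):
  [0] read 0x2F idx=23: raw=0x32007 flags P=1 W=1 U=1 S=0
  [1] read 0x32 idx=11: raw=0x35007 flags P=1 W=1 U=1 S=0
  [2] read 0x35 idx=17: raw=0x39007 flags P=1 W=1 U=1 S=0
  [3] read 0x39 idx=13: raw=0x3D007 flags P=1 W=1 U=1 S=0
  → PA=0x3D60A  (4 entries read)
#1 VA=0xA0000000991 (w,kernel):
  [0] read 0x2F idx=20: raw=0x1B002 flags P=0 W=1 U=0 S=0
  → PAGE_NOT_PRESENT  (1 entries read)

TLB: [["0xB82C220D", "0x3D"]]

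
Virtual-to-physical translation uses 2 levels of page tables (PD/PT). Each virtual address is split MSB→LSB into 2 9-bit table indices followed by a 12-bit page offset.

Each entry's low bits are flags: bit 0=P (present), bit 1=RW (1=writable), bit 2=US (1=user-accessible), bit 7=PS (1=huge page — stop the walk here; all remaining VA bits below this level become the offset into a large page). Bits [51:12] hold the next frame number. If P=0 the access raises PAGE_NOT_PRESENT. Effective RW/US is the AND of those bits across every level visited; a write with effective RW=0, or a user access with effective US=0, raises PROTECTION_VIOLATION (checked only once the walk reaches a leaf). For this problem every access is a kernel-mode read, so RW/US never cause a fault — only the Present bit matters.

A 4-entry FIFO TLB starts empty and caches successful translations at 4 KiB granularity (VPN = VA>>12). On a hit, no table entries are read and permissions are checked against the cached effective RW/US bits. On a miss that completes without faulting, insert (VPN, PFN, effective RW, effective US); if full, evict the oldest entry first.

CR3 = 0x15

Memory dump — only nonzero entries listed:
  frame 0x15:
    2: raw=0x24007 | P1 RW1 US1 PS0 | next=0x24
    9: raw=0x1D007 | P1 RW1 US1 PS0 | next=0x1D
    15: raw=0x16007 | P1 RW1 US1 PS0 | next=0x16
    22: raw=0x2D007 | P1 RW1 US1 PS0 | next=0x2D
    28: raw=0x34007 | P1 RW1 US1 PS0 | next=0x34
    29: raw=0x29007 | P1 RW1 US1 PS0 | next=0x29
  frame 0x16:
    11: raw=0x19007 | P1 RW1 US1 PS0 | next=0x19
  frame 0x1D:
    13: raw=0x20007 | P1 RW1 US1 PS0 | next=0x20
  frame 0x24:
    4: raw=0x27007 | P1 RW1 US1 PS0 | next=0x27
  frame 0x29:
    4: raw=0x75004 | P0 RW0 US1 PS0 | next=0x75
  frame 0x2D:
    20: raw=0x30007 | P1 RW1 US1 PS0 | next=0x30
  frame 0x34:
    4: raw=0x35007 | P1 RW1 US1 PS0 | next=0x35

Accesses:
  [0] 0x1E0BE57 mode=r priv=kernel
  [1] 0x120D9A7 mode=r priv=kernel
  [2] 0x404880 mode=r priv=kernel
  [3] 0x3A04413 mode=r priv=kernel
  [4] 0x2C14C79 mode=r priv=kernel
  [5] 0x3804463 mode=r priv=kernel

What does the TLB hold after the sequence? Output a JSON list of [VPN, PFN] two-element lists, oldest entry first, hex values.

Per-access translation:
#0 VA=0x1E0BE57 (r,kernel):
  L0 @0x15[15] → 0x16007  P=1,RW=1,US=1,PS=0
  L1 @0x16[11] → 0x19007  P=1,RW=1,US=1,PS=0
  ✓ 0x19E57  — 2 lookups
#1 VA=0x120D9A7 (r,kernel):
  L0 @0x15[9] → 0x1D007  P=1,RW=1,US=1,PS=0
  L1 @0x1D[13] → 0x20007  P=1,RW=1,US=1,PS=0
  ✓ 0x209A7  — 2 lookups
#2 VA=0x404880 (r,kernel):
  L0 @0x15[2] → 0x24007  P=1,RW=1,US=1,PS=0
  L1 @0x24[4] → 0x27007  P=1,RW=1,US=1,PS=0
  ✓ 0x27880  — 2 lookups
#3 VA=0x3A04413 (r,kernel):
  L0 @0x15[29] → 0x29007  P=1,RW=1,US=1,PS=0
  L1 @0x29[4] → 0x75004  P=0,RW=0,US=1,PS=0
  ✗ PAGE_NOT_PRESENT  [2 reads]
#4 VA=0x2C14C79 (r,kernel):
  L0 @0x15[22] → 0x2D007  P=1,RW=1,US=1,PS=0
  L1 @0x2D[20] → 0x30007  P=1,RW=1,US=1,PS=0
  ✓ 0x30C79  — 2 lookups
#5 VA=0x3804463 (r,kernel):
  L0 @0x15[28] → 0x34007  P=1,RW=1,US=1,PS=0
  L1 @0x34[4] → 0x35007  P=1,RW=1,US=1,PS=0
  ✓ 0x35463  — 2 lookups

TLB: [["0x120D", "0x20"], ["0x404", "0x27"], ["0x2C14", "0x30"], ["0x3804", "0x35"]]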